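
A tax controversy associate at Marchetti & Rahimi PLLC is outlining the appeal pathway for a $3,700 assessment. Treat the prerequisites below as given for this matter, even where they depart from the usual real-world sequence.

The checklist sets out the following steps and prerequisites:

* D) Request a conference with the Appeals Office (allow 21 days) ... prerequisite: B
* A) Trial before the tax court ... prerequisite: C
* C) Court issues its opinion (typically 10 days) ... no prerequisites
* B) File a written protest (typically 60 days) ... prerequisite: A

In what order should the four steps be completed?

Only C has no prerequisites, so it is first.
That leaves A as the only ready step → A.
B needed A, now all done → B.
D needed B, now all done → D.

C A B D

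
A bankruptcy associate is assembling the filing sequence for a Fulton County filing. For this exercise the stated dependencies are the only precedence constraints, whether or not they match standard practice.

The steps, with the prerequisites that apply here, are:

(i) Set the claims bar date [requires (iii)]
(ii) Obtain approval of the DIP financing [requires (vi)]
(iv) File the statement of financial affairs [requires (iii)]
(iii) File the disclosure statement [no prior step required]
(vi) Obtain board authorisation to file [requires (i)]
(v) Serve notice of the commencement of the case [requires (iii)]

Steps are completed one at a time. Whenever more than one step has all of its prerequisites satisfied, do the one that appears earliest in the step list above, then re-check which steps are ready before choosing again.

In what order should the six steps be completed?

(iii), (i), (iv), (vi), (ii), (v)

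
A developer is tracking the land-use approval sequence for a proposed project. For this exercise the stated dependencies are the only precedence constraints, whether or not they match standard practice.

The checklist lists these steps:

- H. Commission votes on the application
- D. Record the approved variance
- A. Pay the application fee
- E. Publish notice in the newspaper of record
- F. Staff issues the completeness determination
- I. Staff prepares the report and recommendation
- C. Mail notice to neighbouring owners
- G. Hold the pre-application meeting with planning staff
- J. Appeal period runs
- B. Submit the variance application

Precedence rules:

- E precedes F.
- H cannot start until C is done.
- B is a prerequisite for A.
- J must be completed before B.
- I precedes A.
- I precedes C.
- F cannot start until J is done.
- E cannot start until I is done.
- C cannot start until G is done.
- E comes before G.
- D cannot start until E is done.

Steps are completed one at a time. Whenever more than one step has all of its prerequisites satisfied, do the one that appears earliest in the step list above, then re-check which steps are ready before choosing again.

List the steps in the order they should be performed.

I E D G C H J F B A

Nothing is required for I and J. I is listed earlier → I first.
Ready: E and J. E is listed earlier → E.
Now D, G and J have their prerequisites met. D is listed earlier, so D next.
Now G and J have their prerequisites met. G is listed earlier, so G next.
C now also ready, so the ready set is {C, J}; C is listed earlier → C.
Now H and J have their prerequisites met. H is listed earlier, so H next.
J is the only step now ready → J.
F and B are both available; F is listed earlier → F.
B is the only step now ready → B.
Next only A has its prerequisites met → A.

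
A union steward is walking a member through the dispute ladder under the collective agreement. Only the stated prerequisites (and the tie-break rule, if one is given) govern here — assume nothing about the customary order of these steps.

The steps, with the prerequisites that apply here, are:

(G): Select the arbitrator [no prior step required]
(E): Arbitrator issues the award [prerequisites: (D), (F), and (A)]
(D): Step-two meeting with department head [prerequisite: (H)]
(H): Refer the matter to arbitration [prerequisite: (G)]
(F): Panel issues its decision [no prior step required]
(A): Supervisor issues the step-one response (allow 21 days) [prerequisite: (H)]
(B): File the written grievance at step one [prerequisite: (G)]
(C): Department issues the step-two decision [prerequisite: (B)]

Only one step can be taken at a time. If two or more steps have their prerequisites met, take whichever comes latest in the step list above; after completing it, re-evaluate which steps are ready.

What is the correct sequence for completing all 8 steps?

Nothing is required for (F) and (G). (F) is listed later → (F) first.
That leaves (G) as the only ready step → (G).
(B) and (H) are both available; (B) is listed later → (B).
(C) now also ready, so the ready set is {(C), (H)}; (C) is listed later → (C).
(H) needed (G), now all done → (H).
(A) and (D) are both available; (A) is listed later → (A).
That leaves (D) as the only ready step → (D).
(E) needed (A), (F) and (D), now all done → (E).

(F) (G) (B) (C) (H) (A) (D) (E)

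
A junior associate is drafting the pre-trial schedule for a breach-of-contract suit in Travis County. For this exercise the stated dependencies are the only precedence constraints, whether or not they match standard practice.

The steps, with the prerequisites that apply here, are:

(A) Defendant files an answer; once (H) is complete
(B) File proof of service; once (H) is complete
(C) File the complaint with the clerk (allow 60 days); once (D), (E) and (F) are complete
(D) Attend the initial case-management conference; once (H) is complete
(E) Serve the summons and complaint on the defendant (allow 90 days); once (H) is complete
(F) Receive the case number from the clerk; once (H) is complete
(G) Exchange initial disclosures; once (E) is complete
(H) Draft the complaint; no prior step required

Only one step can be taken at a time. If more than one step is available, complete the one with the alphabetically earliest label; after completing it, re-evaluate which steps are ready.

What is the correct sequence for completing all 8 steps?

(H) has no prerequisites → (H) first.
Now (A), (B), (D), (E) and (F) have their prerequisites met. (A) has the earlier label, so (A) next.
(B), (D), (E) and (F) are all available; (B) has the earlier label → (B).
Now (D), (E) and (F) have their prerequisites met. (D) has the earlier label, so (D) next.
Ready: (E) and (F). (E) has the earlier label → (E).
Now (F) and (G) have their prerequisites met. (F) has the earlier label, so (F) next.
(C) now also ready, so the ready set is {(C), (G)}; (C) has the earlier label → (C).
(G) is the only step now ready → (G).

(H), (A), (B), (D), (E), (F), (C), (G)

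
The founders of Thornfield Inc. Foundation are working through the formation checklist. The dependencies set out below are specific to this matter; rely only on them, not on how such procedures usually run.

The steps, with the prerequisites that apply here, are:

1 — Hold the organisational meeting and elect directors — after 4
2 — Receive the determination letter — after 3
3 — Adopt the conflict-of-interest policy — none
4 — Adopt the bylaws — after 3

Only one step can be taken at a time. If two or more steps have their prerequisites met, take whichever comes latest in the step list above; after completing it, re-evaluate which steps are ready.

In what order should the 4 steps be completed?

3 → 4 → 2 → 1

3 is the only step with nothing outstanding, so it goes first.
Now 4 and 2 have their prerequisites met. 4 is listed later, so 4 next.
1 now also ready, so the ready set is {2, 1}; 2 is listed later → 2.
That leaves 1 as the only ready step → 1.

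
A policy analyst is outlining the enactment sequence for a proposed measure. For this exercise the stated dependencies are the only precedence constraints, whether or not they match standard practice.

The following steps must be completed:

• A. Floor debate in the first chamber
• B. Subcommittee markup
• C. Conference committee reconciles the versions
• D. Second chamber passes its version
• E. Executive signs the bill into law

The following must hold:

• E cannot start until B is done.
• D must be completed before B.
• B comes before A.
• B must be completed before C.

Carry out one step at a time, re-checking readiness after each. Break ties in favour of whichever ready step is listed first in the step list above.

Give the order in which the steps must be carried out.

D, B, A, C, E

D is the only step with nothing outstanding, so it goes first.
That leaves B as the only ready step → B.
Now A, C and E have their prerequisites met. A is listed earlier, so A next.
Ready: C and E. C is listed earlier → C.
Next only E has its prerequisites met → E.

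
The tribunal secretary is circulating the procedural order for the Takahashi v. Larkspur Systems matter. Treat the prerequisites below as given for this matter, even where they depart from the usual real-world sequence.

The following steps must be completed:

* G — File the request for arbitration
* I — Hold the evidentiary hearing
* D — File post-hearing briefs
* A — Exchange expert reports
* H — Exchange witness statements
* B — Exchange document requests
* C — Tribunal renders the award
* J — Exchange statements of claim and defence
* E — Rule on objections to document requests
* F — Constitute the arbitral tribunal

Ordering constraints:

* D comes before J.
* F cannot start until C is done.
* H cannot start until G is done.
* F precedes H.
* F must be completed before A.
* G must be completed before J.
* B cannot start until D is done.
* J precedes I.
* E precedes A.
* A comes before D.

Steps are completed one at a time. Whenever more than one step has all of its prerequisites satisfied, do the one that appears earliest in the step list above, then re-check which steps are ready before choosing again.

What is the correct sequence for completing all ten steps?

Nothing is required for G, C and E. G is listed earlier → G first.
Now C and E have their prerequisites met. C is listed earlier, so C next.
Now E and F have their prerequisites met. E is listed earlier, so E next.
F is the only step now ready → F.
Now A and H have their prerequisites met. A is listed earlier, so A next.
D now also ready, so the ready set is {D, H}; D is listed earlier → D.
Ready: H, B and J. H is listed earlier → H.
Ready: B and J. B is listed earlier → B.
J is the only step now ready → J.
I needed J, now all done → I.

G C E F A D H B J I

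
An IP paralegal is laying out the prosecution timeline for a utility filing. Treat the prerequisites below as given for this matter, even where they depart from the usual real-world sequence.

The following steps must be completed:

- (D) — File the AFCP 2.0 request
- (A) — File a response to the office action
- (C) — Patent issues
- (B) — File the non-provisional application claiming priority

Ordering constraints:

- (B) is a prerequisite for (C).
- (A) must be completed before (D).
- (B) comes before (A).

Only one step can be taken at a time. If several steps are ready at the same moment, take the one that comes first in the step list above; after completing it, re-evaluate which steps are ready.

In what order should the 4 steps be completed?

(B) is the only step with nothing outstanding, so it goes first.
Now (A) and (C) have their prerequisites met. (A) is listed earlier, so (A) next.
Ready: (D) and (C). (D) is listed earlier → (D).
(C) is the only step now ready → (C).

(B), (A), (D), (C)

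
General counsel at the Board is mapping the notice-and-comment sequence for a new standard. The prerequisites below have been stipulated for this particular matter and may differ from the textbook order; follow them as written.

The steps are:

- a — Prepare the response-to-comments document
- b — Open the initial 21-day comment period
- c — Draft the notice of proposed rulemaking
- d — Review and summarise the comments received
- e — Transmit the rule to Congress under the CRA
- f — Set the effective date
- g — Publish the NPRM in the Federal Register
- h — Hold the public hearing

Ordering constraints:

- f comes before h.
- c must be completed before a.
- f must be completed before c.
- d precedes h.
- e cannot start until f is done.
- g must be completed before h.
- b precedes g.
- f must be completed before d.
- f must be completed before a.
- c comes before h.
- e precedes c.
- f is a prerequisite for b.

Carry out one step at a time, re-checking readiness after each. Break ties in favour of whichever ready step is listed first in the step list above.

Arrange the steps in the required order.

f b d e c a g h

Only f has no prerequisites, so it is first.
Now b, d and e have their prerequisites met. b is listed earlier, so b next.
g now also ready, so the ready set is {d, e, g}; d is listed earlier → d.
e and g are both available; e is listed earlier → e.
c now also ready, so the ready set is {c, g}; c is listed earlier → c.
Ready: a and g. a is listed earlier → a.
That leaves g as the only ready step → g.
h needed c, d, f and g, now all done → h.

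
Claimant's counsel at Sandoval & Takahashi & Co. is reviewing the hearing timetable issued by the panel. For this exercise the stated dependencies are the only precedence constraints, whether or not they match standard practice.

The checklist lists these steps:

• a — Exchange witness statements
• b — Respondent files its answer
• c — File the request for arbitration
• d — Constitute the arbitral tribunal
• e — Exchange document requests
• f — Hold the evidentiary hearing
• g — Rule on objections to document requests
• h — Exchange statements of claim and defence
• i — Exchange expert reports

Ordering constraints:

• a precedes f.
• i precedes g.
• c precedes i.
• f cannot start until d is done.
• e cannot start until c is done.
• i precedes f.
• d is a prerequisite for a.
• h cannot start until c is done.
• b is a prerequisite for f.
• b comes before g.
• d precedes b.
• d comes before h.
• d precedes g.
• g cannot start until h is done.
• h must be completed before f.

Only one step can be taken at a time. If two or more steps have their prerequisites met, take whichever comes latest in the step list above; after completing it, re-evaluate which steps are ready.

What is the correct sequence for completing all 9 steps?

d, c, i, h, e, b, g, a, f

Nothing is required for d and c. d is listed later → d first.
b and a now also ready, so the ready set is {c, b, a}; c is listed later → c.
i, h, e, b and a are all available; i is listed later → i.
Ready: h, e, b and a. h is listed later → h.
e, b and a are all available; e is listed later → e.
b and a are both available; b is listed later → b.
g and a are both available; g is listed later → g.
Next only a has its prerequisites met → a.
f is the only step now ready → f.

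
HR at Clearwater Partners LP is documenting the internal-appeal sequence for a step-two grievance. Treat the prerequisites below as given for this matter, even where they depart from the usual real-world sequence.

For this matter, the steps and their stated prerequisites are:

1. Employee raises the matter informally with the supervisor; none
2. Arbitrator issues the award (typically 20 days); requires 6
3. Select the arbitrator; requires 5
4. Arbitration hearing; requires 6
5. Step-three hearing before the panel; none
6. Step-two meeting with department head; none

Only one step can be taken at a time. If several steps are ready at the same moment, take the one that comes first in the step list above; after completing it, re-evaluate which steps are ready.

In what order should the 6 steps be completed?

Nothing is required for 1, 5 and 6. 1 is listed earlier → 1 first.
Ready: 5 and 6. 5 is listed earlier → 5.
3 now also ready, so the ready set is {3, 6}; 3 is listed earlier → 3.
That leaves 6 as the only ready step → 6.
Ready: 2 and 4. 2 is listed earlier → 2.
That leaves 4 as the only ready step → 4.

1, 5, 3, 6, 2, 4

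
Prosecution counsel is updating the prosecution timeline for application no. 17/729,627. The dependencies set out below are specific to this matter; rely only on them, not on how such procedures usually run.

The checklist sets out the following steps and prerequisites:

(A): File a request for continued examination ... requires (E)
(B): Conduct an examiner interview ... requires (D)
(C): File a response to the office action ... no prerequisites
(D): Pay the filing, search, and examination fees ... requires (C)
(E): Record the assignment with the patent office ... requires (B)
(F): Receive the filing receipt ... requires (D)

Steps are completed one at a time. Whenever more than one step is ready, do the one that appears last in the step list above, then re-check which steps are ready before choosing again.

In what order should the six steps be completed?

(C) has no prerequisites → (C) first.
That leaves (D) as the only ready step → (D).
Now (F) and (B) have their prerequisites met. (F) is listed later, so (F) next.
(B) is the only step now ready → (B).
Next only (E) has its prerequisites met → (E).
(A) needed (E), now all done → (A).

(C), (D), (F), (B), (E), (A)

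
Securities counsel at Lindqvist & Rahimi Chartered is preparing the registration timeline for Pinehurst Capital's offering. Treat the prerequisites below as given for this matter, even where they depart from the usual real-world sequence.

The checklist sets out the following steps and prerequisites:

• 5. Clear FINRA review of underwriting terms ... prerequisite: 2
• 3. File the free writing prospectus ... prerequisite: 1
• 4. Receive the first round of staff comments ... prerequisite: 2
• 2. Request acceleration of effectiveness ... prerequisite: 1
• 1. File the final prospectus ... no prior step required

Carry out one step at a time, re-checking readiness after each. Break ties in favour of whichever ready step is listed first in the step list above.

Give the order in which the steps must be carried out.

1 → 3 → 2 → 5 → 4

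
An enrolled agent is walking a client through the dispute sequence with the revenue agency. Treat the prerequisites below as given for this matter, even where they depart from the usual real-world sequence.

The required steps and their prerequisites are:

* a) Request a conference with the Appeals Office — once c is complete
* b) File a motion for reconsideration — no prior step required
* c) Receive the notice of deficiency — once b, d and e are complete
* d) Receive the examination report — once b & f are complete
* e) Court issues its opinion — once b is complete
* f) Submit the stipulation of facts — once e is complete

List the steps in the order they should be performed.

b has no prerequisites → b first.
That leaves e as the only ready step → e.
That leaves f as the only ready step → f.
d is the only step now ready → d.
c is the only step now ready → c.
That leaves a as the only ready step → a.

b, e, f, d, c, a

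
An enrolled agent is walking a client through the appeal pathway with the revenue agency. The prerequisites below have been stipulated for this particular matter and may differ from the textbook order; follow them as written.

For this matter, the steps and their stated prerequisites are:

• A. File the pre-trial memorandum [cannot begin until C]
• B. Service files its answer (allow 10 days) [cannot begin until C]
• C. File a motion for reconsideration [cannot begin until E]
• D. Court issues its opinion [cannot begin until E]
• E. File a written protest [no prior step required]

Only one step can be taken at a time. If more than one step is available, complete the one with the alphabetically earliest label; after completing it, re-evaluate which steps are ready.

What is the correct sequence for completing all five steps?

E C A B D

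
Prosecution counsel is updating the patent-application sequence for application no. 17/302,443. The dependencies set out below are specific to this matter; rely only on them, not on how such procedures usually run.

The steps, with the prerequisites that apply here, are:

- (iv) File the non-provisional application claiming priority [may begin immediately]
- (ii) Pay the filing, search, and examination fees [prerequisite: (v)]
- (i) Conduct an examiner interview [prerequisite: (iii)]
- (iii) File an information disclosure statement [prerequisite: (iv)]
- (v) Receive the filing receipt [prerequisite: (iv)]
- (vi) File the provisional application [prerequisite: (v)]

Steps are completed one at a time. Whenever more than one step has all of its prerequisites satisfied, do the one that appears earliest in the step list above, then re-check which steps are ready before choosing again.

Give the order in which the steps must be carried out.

(iv) (iii) (i) (v) (ii) (vi)

(iv) has no prerequisites → (iv) first.
Ready: (iii) and (v). (iii) is listed earlier → (iii).
Ready: (i) and (v). (i) is listed earlier → (i).
(v) needed (iv), now all done → (v).
(ii) and (vi) are both available; (ii) is listed earlier → (ii).
(vi) needed (v), now all done → (vi).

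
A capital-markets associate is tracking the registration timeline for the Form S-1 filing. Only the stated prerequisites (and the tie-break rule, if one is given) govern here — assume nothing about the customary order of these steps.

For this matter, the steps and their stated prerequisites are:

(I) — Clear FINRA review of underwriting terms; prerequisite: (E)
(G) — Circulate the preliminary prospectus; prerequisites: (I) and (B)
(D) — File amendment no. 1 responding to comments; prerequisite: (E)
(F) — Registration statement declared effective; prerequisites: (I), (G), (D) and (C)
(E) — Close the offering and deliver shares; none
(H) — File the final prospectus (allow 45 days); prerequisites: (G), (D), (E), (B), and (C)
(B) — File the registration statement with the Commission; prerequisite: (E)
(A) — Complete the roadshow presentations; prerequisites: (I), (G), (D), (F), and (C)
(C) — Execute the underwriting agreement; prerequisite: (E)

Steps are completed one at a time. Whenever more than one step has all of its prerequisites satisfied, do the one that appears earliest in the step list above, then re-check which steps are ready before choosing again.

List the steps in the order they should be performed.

(E) has no prerequisites → (E) first.
Now (I), (D), (B) and (C) have their prerequisites met. (I) is listed earlier, so (I) next.
Ready: (D), (B) and (C). (D) is listed earlier → (D).
Now (B) and (C) have their prerequisites met. (B) is listed earlier, so (B) next.
Now (G) and (C) have their prerequisites met. (G) is listed earlier, so (G) next.
That leaves (C) as the only ready step → (C).
(F) and (H) are both available; (F) is listed earlier → (F).
(H) and (A) are both available; (H) is listed earlier → (H).
(A) needed (I), (G), (D), (F) and (C), now all done → (A).

(E), (I), (D), (B), (G), (C), (F), (H), (A)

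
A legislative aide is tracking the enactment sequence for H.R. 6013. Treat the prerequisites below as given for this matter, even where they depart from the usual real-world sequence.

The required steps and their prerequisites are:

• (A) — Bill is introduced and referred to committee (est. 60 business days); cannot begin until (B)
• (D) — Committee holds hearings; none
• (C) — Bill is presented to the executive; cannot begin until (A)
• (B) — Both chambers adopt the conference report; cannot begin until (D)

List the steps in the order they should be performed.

(D) → (B) → (A) → (C)

Only (D) has no prerequisites, so it is first.
Next only (B) has its prerequisites met → (B).
(A) is the only step now ready → (A).
That leaves (C) as the only ready step → (C).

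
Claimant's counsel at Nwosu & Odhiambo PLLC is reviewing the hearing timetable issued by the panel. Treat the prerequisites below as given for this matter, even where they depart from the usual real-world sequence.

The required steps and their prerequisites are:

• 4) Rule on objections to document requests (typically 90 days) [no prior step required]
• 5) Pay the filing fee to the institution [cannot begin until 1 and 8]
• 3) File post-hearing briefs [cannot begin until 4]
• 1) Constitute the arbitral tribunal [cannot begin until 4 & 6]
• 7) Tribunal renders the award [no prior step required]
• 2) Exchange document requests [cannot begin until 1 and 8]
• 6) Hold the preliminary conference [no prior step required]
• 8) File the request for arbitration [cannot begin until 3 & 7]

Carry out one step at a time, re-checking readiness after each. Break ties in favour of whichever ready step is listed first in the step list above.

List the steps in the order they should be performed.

4 → 3 → 7 → 6 → 1 → 8 → 5 → 2

4, 7 and 6 have no prerequisites; 4 is listed earlier, so 4 is first.
3, 7 and 6 are all available; 3 is listed earlier → 3.
Now 7 and 6 have their prerequisites met. 7 is listed earlier, so 7 next.
8 now also ready, so the ready set is {6, 8}; 6 is listed earlier → 6.
Ready: 1 and 8. 1 is listed earlier → 1.
8 is the only step now ready → 8.
Now 5 and 2 have their prerequisites met. 5 is listed earlier, so 5 next.
That leaves 2 as the only ready step → 2.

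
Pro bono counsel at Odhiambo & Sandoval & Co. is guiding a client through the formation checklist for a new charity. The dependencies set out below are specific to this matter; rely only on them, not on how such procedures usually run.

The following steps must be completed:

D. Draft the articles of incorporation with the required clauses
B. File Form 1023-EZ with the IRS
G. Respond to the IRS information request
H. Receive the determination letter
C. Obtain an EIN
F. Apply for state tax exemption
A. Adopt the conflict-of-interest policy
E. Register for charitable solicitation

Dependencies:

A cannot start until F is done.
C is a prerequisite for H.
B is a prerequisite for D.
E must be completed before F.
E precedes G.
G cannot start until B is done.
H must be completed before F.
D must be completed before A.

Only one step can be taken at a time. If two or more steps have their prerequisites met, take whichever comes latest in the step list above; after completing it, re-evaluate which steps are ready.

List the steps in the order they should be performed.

E, C, H, F, B, G, D, A

E, C and B have no prerequisites; E is listed later, so E is first.
Ready: C and B. C is listed later → C.
H now also ready, so the ready set is {H, B}; H is listed later → H.
Ready: F and B. F is listed later → F.
Next only B has its prerequisites met → B.
G and D are both available; G is listed later → G.
D is the only step now ready → D.
Next only A has its prerequisites met → A.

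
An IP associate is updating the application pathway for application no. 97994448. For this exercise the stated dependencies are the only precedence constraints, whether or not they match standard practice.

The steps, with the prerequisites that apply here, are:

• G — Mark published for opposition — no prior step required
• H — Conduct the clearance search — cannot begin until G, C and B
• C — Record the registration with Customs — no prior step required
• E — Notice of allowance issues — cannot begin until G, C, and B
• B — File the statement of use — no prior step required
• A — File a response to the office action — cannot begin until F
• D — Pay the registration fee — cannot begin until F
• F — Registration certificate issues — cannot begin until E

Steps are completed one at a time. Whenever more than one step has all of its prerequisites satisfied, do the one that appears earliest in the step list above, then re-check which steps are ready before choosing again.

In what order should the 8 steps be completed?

G → C → B → H → E → F → A → D

G, C and B have no prerequisites; G is listed earlier, so G is first.
C and B are both available; C is listed earlier → C.
B is the only step now ready → B.
Ready: H and E. H is listed earlier → H.
Next only E has its prerequisites met → E.
That leaves F as the only ready step → F.
Now A and D have their prerequisites met. A is listed earlier, so A next.
D needed F, now all done → D.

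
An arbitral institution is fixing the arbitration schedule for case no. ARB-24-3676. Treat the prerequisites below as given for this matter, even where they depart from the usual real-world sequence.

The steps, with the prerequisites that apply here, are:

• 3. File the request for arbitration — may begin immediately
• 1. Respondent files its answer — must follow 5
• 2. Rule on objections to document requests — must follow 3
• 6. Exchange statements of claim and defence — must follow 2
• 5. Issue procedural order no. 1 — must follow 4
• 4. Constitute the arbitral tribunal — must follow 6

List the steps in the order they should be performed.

3 2 6 4 5 1

3 has no prerequisites → 3 first.
2 needed 3, now all done → 2.
6 needed 2, now all done → 6.
Next only 4 has its prerequisites met → 4.
That leaves 5 as the only ready step → 5.
1 needed 5, now all done → 1.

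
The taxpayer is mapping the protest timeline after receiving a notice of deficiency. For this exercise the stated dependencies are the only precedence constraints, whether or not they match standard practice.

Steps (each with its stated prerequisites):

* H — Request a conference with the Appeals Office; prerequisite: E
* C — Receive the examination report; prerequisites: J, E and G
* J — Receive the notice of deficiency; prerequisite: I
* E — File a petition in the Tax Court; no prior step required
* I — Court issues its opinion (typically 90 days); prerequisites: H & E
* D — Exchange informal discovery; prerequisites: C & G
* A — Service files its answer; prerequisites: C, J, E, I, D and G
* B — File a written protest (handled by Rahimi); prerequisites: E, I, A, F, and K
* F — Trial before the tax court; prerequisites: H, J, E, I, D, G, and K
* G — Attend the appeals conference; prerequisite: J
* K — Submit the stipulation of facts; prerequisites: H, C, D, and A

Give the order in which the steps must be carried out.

E H I J G C D A K F B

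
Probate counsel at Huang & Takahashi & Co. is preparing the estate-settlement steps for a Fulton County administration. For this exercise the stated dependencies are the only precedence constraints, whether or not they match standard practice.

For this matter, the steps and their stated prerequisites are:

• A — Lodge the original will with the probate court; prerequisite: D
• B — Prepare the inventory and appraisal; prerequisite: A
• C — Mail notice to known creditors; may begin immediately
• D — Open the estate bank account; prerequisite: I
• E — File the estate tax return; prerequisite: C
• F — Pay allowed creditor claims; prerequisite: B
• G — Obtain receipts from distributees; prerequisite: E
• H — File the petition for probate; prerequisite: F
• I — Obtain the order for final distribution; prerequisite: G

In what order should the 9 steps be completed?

Only C has no prerequisites, so it is first.
E needed C, now all done → E.
G is the only step now ready → G.
I needed G, now all done → I.
D needed I, now all done → D.
A needed D, now all done → A.
Next only B has its prerequisites met → B.
F needed B, now all done → F.
H needed F, now all done → H.

C, E, G, I, D, A, B, F, H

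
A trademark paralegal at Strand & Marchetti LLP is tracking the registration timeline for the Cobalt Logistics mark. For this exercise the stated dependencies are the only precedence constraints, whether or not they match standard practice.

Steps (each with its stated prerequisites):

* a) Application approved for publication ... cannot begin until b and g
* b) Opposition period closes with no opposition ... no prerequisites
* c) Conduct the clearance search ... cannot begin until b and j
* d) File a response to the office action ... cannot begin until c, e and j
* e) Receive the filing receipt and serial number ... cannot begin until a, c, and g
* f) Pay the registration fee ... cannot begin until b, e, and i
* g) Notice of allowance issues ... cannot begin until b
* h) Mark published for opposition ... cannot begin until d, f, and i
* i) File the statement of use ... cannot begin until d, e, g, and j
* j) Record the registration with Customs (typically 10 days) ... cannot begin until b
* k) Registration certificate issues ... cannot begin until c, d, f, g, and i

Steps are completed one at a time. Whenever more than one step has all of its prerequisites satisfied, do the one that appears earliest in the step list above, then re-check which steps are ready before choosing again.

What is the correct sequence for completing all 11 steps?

b has no prerequisites → b first.
Ready: g and j. g is listed earlier → g.
a now also ready, so the ready set is {a, j}; a is listed earlier → a.
j needed b, now all done → j.
Next only c has its prerequisites met → c.
e needed a, c and g, now all done → e.
d needed c, e and j, now all done → d.
i needed d, e, g and j, now all done → i.
That leaves f as the only ready step → f.
h and k are both available; h is listed earlier → h.
k is the only step now ready → k.

b g a j c e d i f h k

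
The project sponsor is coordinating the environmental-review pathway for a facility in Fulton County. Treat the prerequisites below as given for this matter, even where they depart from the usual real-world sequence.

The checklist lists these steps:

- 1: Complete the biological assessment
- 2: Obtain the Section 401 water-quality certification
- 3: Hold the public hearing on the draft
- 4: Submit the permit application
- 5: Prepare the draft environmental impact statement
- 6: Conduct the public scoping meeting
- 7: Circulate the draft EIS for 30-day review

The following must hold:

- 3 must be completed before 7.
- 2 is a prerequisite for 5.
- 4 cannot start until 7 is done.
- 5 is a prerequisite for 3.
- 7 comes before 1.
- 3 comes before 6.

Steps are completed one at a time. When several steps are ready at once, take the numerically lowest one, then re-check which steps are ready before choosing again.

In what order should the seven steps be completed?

2, 5, 3, 6, 7, 1, 4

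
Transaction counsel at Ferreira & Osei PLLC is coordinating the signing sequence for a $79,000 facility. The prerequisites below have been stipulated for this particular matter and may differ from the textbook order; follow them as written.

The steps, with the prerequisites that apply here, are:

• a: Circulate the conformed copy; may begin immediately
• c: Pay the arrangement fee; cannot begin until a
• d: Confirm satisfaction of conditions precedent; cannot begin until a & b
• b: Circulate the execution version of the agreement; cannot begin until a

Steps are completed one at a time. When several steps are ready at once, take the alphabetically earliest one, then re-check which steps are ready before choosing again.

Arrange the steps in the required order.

a has no prerequisites → a first.
Now b and c have their prerequisites met. b has the earlier label, so b next.
d now also ready, so the ready set is {c, d}; c has the earlier label → c.
d needed a and b, now all done → d.

a, b, c, d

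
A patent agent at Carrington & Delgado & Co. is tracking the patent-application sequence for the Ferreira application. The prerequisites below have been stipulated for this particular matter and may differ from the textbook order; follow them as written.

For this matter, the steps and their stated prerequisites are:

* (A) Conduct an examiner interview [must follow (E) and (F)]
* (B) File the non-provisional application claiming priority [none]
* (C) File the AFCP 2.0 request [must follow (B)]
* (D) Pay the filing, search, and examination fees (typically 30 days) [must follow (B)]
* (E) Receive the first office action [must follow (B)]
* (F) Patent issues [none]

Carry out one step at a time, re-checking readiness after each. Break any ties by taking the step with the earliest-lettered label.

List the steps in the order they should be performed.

(B), (C), (D), (E), (F), (A)

(B) and (F) have no prerequisites; (B) has the earlier label, so (B) is first.
Ready: (C), (D), (E) and (F). (C) has the earlier label → (C).
Now (D), (E) and (F) have their prerequisites met. (D) has the earlier label, so (D) next.
(E) and (F) are both available; (E) has the earlier label → (E).
(F) is the only step now ready → (F).
(A) needed (E) and (F), now all done → (A).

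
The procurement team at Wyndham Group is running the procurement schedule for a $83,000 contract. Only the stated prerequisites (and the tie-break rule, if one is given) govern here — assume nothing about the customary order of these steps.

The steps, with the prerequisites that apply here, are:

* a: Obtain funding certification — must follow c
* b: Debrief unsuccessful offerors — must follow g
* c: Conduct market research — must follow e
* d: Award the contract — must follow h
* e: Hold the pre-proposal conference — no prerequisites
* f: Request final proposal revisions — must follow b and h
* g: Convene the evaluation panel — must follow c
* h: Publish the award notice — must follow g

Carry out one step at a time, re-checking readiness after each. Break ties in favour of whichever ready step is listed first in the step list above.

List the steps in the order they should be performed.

e, c, a, g, b, h, d, f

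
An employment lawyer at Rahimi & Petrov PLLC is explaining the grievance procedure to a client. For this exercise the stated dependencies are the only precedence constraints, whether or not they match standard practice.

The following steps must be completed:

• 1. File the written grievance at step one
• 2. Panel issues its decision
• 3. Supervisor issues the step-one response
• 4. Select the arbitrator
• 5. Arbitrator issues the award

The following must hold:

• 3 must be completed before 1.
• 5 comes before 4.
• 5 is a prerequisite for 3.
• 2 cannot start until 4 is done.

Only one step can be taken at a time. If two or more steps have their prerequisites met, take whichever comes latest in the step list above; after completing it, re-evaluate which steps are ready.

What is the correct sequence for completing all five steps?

Only 5 has no prerequisites, so it is first.
Now 4 and 3 have their prerequisites met. 4 is listed later, so 4 next.
3 and 2 are both available; 3 is listed later → 3.
1 now also ready, so the ready set is {2, 1}; 2 is listed later → 2.
1 needed 3, now all done → 1.

5 → 4 → 3 → 2 → 1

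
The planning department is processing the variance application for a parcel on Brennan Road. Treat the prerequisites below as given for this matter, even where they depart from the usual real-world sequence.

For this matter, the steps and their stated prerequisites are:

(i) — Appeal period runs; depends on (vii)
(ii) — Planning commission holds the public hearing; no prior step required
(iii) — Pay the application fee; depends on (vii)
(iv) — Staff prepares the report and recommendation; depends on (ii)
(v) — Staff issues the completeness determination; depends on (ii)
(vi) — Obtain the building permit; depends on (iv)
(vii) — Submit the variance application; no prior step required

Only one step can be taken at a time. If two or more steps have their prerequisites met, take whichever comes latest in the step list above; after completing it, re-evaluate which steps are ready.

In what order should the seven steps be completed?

(vii) → (iii) → (ii) → (v) → (iv) → (vi) → (i)

Nothing is required for (vii) and (ii). (vii) is listed later → (vii) first.
(iii) and (i) now also ready, so the ready set is {(iii), (ii), (i)}; (iii) is listed later → (iii).
Now (ii) and (i) have their prerequisites met. (ii) is listed later, so (ii) next.
Ready: (v), (iv) and (i). (v) is listed later → (v).
(iv) and (i) are both available; (iv) is listed later → (iv).
(vi) now also ready, so the ready set is {(vi), (i)}; (vi) is listed later → (vi).
(i) is the only step now ready → (i).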